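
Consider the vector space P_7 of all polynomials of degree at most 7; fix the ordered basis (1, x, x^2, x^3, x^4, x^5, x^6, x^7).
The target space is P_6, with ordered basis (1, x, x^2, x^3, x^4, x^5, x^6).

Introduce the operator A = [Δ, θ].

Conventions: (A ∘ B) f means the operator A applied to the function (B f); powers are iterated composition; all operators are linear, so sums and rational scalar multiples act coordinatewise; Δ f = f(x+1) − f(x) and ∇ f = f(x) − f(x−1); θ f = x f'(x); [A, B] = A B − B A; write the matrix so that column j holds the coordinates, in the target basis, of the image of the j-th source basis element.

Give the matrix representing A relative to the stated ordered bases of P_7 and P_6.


image of 1: 0
image of x: 1
image of x^2: 2x + 2
image of x^3: 3x^2 + 6x + 3
image of x^4: 4x^3 + 12x^2 + 12x + 4
image of x^5: 5x^4 + 20x^3 + 30x^2 + 20x + 5
image of x^6: 6x^5 + 30x^4 + 60x^3 + 60x^2 + 30x + 6
image of x^7: 7x^6 + 42x^5 + 105x^4 + 140x^3 + 105x^2 + 42x + 7
each image's coordinates form column j of the matrix

the matrix is [[0, 1, 2, 3, 4, 5, 6, 7]; [0, 0, 2, 6, 12, 20, 30, 42]; [0, 0, 0, 3, 12, 30, 60, 105]; [0, 0, 0, 0, 4, 20, 60, 140]; [0, 0, 0, 0, 0, 5, 30, 105]; [0, 0, 0, 0, 0, 0, 6, 42]; [0, 0, 0, 0, 0, 0, 0, 7]] (rows listed top to bottom)


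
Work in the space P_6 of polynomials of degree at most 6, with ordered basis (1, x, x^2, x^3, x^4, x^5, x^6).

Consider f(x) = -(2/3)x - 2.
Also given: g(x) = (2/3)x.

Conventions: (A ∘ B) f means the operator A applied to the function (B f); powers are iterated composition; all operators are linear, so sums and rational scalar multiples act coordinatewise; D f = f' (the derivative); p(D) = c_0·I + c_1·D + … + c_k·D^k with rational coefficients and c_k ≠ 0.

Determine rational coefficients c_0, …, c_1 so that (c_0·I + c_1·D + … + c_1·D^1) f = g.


p(D) = -I + 3·D, i.e. c_0 = -1, c_1 = 3

D^0 f = -(2/3)x - 2
D^1 f = -2/3
matching coefficients of g against c_0 f + c_1 Df + … from the top degree down determines the c_i
solution: c_0 = -1, c_1 = 3


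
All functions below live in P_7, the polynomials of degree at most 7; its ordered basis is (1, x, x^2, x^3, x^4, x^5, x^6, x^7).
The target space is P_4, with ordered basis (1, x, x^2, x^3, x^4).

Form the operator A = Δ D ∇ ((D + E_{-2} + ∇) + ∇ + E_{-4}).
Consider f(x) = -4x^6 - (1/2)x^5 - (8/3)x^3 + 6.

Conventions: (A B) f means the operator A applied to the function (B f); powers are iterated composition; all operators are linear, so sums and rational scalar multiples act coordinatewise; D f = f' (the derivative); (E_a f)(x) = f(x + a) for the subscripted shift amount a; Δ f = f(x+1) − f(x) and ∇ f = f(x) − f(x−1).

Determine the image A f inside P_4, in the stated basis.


D f = -24x^5 - (5/2)x^4 - 8x^2
E_{-2} f = -4x^6 + (95/2)x^5 - 235x^4 + (1852/3)x^3 - 904x^2 + 696x - 638/3
∇ f = -24x^5 + (115/2)x^4 - 75x^3 + 47x^2 - (27/2)x + 5/6
(D + E_{-2} + ∇) f = -4x^6 - (1/2)x^5 - 180x^4 + (1627/3)x^3 - 865x^2 + (1365/2)x - 1271/6
∇ f = -24x^5 + (115/2)x^4 - 75x^3 + 47x^2 - (27/2)x + 5/6
E_{-4} f = -4x^6 + (191/2)x^5 - 950x^4 + (15112/3)x^3 - 15008x^2 + 23808x - 47086/3
((D + E_{-2} + ∇) + ∇ + E_{-4}) f = -8x^6 + 71x^5 - (2145/2)x^4 + (16514/3)x^3 - 15826x^2 + 24477x - 47719/3
∇ ((D + E_{-2} + ∇) + ∇ + E_{-4}) f = -48x^5 + 475x^4 - 5160x^3 + 23779x^2 - 52859x + 281755/6
D ∇ ((D + E_{-2} + ∇) + ∇ + E_{-4}) f = -240x^4 + 1900x^3 - 15480x^2 + 47558x - 52859
Δ (D ∇) ((D + E_{-2} + ∇) + ∇ + E_{-4}) f = -960x^3 + 4260x^2 - 26220x + 33738

g(x) = -960x^3 + 4260x^2 - 26220x + 33738


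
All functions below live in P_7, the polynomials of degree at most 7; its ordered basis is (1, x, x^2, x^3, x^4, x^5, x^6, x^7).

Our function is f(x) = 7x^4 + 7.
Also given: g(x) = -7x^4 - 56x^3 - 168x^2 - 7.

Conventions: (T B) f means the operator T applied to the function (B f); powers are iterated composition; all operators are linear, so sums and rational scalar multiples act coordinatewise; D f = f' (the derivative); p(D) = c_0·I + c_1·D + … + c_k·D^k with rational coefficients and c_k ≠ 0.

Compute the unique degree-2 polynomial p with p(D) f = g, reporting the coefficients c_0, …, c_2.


D^0 f = 7x^4 + 7
D^1 f = 28x^3
D^2 f = 84x^2
matching coefficients of g against c_0 f + c_1 Df + … from the top degree down determines the c_i
solution: c_0 = -1, c_1 = -2, c_2 = -2

c_0 = -1, c_1 = -2, c_2 = -2


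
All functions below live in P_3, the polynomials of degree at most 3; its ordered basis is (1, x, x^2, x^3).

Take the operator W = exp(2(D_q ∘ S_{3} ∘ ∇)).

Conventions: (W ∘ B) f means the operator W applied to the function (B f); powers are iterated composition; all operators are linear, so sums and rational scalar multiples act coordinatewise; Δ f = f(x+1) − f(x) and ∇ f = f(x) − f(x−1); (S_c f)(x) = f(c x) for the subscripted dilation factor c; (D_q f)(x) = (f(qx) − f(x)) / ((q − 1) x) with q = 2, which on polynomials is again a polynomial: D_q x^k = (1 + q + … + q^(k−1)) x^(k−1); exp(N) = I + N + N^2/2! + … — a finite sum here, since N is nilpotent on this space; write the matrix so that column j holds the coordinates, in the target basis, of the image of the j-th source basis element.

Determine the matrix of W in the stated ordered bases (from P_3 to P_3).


image of 1: 1
image of x: x
image of x^2: x^2 + 12
image of x^3: x^3 + 162x - 18
each image's coordinates form column j of the matrix

the matrix is [[1, 0, 12, -18]; [0, 1, 0, 162]; [0, 0, 1, 0]; [0, 0, 0, 1]] (rows listed top to bottom)


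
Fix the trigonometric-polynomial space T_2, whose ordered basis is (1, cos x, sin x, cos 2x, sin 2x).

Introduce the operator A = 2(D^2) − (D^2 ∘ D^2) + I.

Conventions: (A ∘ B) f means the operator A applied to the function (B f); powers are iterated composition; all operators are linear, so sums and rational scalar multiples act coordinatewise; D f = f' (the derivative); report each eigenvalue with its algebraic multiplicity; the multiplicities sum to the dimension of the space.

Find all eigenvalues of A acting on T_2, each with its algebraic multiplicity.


image of 1: 1
image of cos x: -2cos x
image of sin x: -2sin x
image of cos 2x: -23cos 2x
image of sin 2x: -23sin 2x
the matrix is diagonal; its diagonal is (1, -2, -2, -23, -23)
for a triangular matrix the eigenvalues are the diagonal entries, with algebraic multiplicity their repetition count

λ = -23 (multiplicity 2), λ = -2 (multiplicity 2), λ = 1 (multiplicity 1)


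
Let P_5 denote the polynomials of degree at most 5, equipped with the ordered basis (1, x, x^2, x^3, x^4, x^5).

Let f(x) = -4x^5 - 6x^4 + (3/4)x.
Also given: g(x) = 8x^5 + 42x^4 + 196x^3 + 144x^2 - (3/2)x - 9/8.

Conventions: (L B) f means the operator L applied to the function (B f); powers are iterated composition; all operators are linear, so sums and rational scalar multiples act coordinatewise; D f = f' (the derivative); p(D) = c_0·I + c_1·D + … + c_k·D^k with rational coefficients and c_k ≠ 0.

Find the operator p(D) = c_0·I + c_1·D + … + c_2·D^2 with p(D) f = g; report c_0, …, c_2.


D^0 f = -4x^5 - 6x^4 + (3/4)x
D^1 f = -20x^4 - 24x^3 + 3/4
D^2 f = -80x^3 - 72x^2
matching coefficients of g against c_0 f + c_1 Df + … from the top degree down determines the c_i
solution: c_0 = -2, c_1 = -3/2, c_2 = -2

c_0 = -2, c_1 = -3/2, c_2 = -2


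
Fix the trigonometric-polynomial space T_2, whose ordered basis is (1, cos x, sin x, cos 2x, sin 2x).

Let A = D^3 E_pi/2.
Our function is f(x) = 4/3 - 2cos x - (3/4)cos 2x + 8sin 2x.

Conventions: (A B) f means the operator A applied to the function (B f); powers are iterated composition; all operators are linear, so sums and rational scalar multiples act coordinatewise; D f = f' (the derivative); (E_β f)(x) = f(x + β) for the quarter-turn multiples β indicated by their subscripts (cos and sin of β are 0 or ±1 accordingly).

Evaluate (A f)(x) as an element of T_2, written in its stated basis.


g(x) = -2cos x + 64cos 2x + 6sin 2x

E_pi/2 f = 4/3 + 2sin x + (3/4)cos 2x - 8sin 2x
D E_pi/2 f = 2cos x - 16cos 2x - (3/2)sin 2x
D D E_pi/2 f = -2sin x - 3cos 2x + 32sin 2x
D D D E_pi/2 f = -2cos x + 64cos 2x + 6sin 2x


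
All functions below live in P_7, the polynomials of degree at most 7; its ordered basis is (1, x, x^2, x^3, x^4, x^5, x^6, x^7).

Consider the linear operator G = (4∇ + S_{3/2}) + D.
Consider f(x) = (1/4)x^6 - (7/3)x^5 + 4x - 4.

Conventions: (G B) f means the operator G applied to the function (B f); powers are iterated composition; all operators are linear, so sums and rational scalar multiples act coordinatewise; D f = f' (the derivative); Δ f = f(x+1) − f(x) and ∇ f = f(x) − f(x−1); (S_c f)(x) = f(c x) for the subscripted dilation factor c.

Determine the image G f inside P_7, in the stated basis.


g(x) = (729/256)x^6 - (327/32)x^5 - (220/3)x^4 + (340/3)x^3 - (325/3)x^2 + (176/3)x + 17/3

∇ f = (3/2)x^5 - (185/12)x^4 + (85/3)x^3 - (325/12)x^2 + (79/6)x + 17/12
(4∇) f = 6x^5 - (185/3)x^4 + (340/3)x^3 - (325/3)x^2 + (158/3)x + 17/3
S_{3/2} f = (729/256)x^6 - (567/32)x^5 + 6x - 4
(4∇ + S_{3/2}) f = (729/256)x^6 - (375/32)x^5 - (185/3)x^4 + (340/3)x^3 - (325/3)x^2 + (176/3)x + 5/3
D f = (3/2)x^5 - (35/3)x^4 + 4
((4∇ + S_{3/2}) + D) f = (729/256)x^6 - (327/32)x^5 - (220/3)x^4 + (340/3)x^3 - (325/3)x^2 + (176/3)x + 17/3


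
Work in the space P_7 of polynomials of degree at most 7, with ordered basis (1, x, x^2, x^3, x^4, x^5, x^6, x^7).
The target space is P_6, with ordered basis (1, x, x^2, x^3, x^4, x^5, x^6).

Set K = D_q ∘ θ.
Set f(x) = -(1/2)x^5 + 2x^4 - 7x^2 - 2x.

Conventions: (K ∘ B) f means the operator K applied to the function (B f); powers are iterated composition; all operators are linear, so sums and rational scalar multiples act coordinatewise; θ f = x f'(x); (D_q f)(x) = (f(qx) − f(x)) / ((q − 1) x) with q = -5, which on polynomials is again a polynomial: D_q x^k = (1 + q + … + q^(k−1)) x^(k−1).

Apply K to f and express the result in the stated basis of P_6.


g(x) = -(2605/2)x^4 - 832x^3 + 56x - 2

θ f = -(5/2)x^5 + 8x^4 - 14x^2 - 2x
D_q θ f = -(2605/2)x^4 - 832x^3 + 56x - 2


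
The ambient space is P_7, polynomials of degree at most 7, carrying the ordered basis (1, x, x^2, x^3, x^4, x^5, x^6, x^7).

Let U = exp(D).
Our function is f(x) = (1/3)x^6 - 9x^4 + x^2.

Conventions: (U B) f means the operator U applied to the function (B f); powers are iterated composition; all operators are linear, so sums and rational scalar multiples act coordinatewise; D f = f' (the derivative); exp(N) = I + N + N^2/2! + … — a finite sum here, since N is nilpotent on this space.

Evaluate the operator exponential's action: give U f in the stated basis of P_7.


order-1 term: 2x^5 - 36x^3 + 2x
order-2 term: 5x^4 - 54x^2 + 1
order-3 term: (20/3)x^3 - 36x
order-4 term: 5x^2 - 9
order-5 term: 2x
order-6 term: 1/3
the series for exp(D) f terminates at order 6
exp(D) f = (1/3)x^6 + 2x^5 - 4x^4 - (88/3)x^3 - 48x^2 - 32x - 23/3

g(x) = (1/3)x^6 + 2x^5 - 4x^4 - (88/3)x^3 - 48x^2 - 32x - 23/3


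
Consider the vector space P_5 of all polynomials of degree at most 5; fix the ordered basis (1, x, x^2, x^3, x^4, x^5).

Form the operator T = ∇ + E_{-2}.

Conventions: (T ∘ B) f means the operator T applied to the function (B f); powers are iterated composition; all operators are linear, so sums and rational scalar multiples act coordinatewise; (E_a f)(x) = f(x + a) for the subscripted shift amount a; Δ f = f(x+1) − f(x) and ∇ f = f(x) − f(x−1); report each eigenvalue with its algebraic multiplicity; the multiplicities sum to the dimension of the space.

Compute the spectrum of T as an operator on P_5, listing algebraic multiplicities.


image of 1: 1
image of x: x - 1
image of x^2: x^2 - 2x + 3
image of x^3: x^3 - 3x^2 + 9x - 7
image of x^4: x^4 - 4x^3 + 18x^2 - 28x + 15
image of x^5: x^5 - 5x^4 + 30x^3 - 70x^2 + 75x - 31
the matrix is upper triangular; its diagonal is (1, 1, 1, 1, 1, 1)
for a triangular matrix the eigenvalues are the diagonal entries, with algebraic multiplicity their repetition count

λ = 1 (multiplicity 6)


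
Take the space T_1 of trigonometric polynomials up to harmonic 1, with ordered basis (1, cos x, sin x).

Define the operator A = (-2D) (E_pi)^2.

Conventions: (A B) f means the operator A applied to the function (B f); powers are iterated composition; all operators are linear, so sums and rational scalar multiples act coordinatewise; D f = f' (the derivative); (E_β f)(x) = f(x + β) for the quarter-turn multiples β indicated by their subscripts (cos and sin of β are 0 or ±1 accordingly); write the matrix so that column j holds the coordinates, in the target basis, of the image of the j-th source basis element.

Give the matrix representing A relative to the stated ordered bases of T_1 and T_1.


image of 1: 0
image of cos x: 2sin x
image of sin x: -2cos x
each image's coordinates form column j of the matrix

the matrix is [[0, 0, 0]; [0, 0, -2]; [0, 2, 0]] (rows listed top to bottom)


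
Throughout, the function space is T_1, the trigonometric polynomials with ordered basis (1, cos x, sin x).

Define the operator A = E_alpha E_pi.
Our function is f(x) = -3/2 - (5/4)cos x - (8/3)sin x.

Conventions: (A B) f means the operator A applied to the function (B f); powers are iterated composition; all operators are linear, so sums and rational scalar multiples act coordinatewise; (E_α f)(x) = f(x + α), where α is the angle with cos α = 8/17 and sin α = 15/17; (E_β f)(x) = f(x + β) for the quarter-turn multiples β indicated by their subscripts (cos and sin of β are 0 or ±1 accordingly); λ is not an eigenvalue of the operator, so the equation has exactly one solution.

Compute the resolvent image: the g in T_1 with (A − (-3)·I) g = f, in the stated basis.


g(x) = -3/8 - (375/488)cos x - (1151/1464)sin x

write g with unknown coordinates in the stated basis and equate coefficients in (A − (-3)·I) g = f
solving from the highest basis element down gives g = -3/8 - (375/488)cos x - (1151/1464)sin x
check: A g = -3/8 + (515/488)cos x - (451/1464)sin x
so A g − (-3)·g = -3/2 - (5/4)cos x - (8/3)sin x = f ✓


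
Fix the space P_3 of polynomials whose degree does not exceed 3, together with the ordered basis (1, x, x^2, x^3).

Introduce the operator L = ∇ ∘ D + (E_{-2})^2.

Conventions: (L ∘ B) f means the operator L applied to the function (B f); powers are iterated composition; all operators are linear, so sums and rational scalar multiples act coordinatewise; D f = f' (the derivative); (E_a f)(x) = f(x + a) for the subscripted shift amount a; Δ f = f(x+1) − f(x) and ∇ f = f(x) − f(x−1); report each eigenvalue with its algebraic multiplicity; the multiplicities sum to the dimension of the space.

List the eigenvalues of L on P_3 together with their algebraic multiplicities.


image of 1: 1
image of x: x - 4
image of x^2: x^2 - 8x + 18
image of x^3: x^3 - 12x^2 + 54x - 67
the matrix is upper triangular; its diagonal is (1, 1, 1, 1)
for a triangular matrix the eigenvalues are the diagonal entries, with algebraic multiplicity their repetition count

λ = 1 (multiplicity 4)


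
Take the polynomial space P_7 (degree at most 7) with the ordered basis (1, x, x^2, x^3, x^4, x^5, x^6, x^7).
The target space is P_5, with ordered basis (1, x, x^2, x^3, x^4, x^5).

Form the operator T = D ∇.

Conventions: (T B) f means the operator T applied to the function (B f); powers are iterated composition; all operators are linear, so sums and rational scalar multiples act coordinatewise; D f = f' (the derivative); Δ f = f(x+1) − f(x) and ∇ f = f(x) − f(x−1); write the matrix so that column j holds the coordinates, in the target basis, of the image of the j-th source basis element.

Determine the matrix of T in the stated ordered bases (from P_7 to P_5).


image of 1: 0
image of x: 0
image of x^2: 2
image of x^3: 6x - 3
image of x^4: 12x^2 - 12x + 4
image of x^5: 20x^3 - 30x^2 + 20x - 5
image of x^6: 30x^4 - 60x^3 + 60x^2 - 30x + 6
image of x^7: 42x^5 - 105x^4 + 140x^3 - 105x^2 + 42x - 7
each image's coordinates form column j of the matrix

the matrix is [[0, 0, 2, -3, 4, -5, 6, -7]; [0, 0, 0, 6, -12, 20, -30, 42]; [0, 0, 0, 0, 12, -30, 60, -105]; [0, 0, 0, 0, 0, 20, -60, 140]; [0, 0, 0, 0, 0, 0, 30, -105]; [0, 0, 0, 0, 0, 0, 0, 42]] (rows listed top to bottom)


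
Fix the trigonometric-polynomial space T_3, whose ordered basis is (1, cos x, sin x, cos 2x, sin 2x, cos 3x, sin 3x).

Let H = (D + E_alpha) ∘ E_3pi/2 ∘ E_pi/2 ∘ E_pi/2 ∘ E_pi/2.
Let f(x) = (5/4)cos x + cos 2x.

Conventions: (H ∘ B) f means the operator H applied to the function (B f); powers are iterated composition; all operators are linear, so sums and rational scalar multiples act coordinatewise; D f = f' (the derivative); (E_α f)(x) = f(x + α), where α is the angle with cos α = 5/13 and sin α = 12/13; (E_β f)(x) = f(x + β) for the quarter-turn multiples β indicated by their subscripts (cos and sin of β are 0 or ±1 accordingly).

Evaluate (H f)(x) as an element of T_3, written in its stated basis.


the result is g(x) = -(25/52)cos x + (125/52)sin x - (119/169)cos 2x - (458/169)sin 2x

E_pi/2 f = -(5/4)sin x - cos 2x
E_pi/2 E_pi/2 f = -(5/4)cos x + cos 2x
E_pi/2 E_pi/2 E_pi/2 f = (5/4)sin x - cos 2x
E_3pi/2 (E_pi/2 ∘ E_pi/2) E_pi/2 f = -(5/4)cos x + cos 2x
D E_3pi/2 (E_pi/2 ∘ E_pi/2) E_pi/2 f = (5/4)sin x - 2sin 2x
E_alpha E_3pi/2 (E_pi/2 ∘ E_pi/2) E_pi/2 f = -(25/52)cos x + (15/13)sin x - (119/169)cos 2x - (120/169)sin 2x
(D + E_alpha) E_3pi/2 (E_pi/2 ∘ E_pi/2) E_pi/2 f = -(25/52)cos x + (125/52)sin x - (119/169)cos 2x - (458/169)sin 2x


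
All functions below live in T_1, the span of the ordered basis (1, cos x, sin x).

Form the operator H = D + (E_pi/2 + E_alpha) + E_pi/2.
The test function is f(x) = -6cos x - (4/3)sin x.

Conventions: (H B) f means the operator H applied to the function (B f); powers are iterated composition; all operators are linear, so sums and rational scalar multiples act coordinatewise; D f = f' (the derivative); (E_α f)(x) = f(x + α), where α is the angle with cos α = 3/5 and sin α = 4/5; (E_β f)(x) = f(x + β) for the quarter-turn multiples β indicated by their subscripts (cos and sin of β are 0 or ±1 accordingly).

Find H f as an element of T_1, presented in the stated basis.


D f = -(4/3)cos x + 6sin x
E_pi/2 f = -(4/3)cos x + 6sin x
E_alpha f = -(14/3)cos x + 4sin x
(E_pi/2 + E_alpha) f = -6cos x + 10sin x
E_pi/2 f = -(4/3)cos x + 6sin x
(D + (E_pi/2 + E_alpha) + E_pi/2) f = -(26/3)cos x + 22sin x

the image equals g(x) = -(26/3)cos x + 22sin x


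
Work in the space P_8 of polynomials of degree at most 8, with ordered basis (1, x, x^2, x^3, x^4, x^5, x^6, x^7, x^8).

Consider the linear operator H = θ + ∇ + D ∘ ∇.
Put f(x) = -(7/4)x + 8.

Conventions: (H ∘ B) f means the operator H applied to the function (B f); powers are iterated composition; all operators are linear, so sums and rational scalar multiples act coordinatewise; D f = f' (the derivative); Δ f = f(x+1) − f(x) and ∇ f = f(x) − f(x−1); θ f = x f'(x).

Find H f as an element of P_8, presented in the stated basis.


θ f = -(7/4)x
∇ f = -7/4
∇ f = -7/4
D ∇ f = 0
(θ + ∇ + D ∘ ∇) f = -(7/4)x - 7/4

the image equals g(x) = -(7/4)x - 7/4


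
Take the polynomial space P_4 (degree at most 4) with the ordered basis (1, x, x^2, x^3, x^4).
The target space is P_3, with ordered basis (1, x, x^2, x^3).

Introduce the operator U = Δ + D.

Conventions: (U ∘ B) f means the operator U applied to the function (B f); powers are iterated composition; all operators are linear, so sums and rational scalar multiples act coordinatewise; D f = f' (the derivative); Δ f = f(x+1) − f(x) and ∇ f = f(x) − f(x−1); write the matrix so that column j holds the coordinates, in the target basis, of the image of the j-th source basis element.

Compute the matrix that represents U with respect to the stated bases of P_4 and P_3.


image of 1: 0
image of x: 2
image of x^2: 4x + 1
image of x^3: 6x^2 + 3x + 1
image of x^4: 8x^3 + 6x^2 + 4x + 1
each image's coordinates form column j of the matrix

the matrix is [[0, 2, 1, 1, 1]; [0, 0, 4, 3, 4]; [0, 0, 0, 6, 6]; [0, 0, 0, 0, 8]] (rows listed top to bottom)


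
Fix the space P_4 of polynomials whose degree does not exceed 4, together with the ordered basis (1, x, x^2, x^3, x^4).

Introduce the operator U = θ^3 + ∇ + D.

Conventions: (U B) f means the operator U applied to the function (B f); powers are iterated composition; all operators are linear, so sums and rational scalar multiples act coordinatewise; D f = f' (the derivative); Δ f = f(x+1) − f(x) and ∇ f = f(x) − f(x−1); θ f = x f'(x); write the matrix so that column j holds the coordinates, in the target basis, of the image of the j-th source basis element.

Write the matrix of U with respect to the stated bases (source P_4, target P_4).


the matrix is [[0, 2, -1, 1, -1]; [0, 1, 4, -3, 4]; [0, 0, 8, 6, -6]; [0, 0, 0, 27, 8]; [0, 0, 0, 0, 64]] (rows listed top to bottom)

image of 1: 0
image of x: x + 2
image of x^2: 8x^2 + 4x - 1
image of x^3: 27x^3 + 6x^2 - 3x + 1
image of x^4: 64x^4 + 8x^3 - 6x^2 + 4x - 1
each image's coordinates form column j of the matrix


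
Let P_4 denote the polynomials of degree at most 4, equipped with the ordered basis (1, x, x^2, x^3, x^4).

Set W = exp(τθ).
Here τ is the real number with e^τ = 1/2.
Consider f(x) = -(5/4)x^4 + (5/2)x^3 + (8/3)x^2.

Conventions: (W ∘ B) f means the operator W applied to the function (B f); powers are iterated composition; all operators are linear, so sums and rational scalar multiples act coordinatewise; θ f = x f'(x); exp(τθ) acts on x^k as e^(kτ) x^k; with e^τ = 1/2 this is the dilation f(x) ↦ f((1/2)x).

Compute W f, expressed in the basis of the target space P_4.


the result is g(x) = -(5/64)x^4 + (5/16)x^3 + (2/3)x^2

exp(τθ) x^k = e^(kτ) x^k; with e^τ = 1/2 this sends x^k to (1/2)^k x^k
x^2 ↦ 1/4 x^2
x^3 ↦ 1/8 x^3
x^4 ↦ 1/16 x^4
applying this coordinatewise to f: exp(τθ) f = -(5/64)x^4 + (5/16)x^3 + (2/3)x^2


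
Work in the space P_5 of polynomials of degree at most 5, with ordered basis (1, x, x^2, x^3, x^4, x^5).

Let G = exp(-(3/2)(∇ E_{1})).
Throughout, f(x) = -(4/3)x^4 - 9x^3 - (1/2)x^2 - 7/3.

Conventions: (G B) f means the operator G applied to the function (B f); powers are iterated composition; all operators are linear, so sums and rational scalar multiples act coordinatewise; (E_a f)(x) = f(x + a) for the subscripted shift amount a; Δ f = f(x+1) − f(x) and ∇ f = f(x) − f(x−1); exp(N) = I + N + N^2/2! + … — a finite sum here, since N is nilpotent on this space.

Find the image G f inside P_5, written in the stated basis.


g(x) = -(4/3)x^4 - x^3 + 34x^2 - (115/4)x - 55/3

order-1 term: 8x^3 + (105/2)x^2 + 50x + 65/4
order-2 term: -18x^2 - (387/4)x - 663/8
order-3 term: 18x + 459/8
order-4 term: -27/4
the series for exp(-(3/2)(∇ E_{1})) f terminates at order 4
exp(-(3/2)(∇ E_{1})) f = -(4/3)x^4 - x^3 + 34x^2 - (115/4)x - 55/3


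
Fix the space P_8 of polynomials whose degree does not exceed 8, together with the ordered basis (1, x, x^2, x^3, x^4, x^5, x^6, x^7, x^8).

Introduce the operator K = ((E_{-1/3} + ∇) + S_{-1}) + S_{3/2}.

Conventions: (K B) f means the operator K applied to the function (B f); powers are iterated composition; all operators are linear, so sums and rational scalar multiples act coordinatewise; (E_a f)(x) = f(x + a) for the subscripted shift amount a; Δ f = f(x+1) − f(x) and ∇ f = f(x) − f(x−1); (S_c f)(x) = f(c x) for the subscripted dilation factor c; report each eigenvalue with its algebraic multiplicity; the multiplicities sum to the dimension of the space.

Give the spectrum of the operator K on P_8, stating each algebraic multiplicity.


λ = 3/2 (multiplicity 1), λ = 3 (multiplicity 1), λ = 27/8 (multiplicity 1), λ = 17/4 (multiplicity 1), λ = 113/16 (multiplicity 1), λ = 243/32 (multiplicity 1), λ = 857/64 (multiplicity 1), λ = 2187/128 (multiplicity 1), λ = 7073/256 (multiplicity 1)

image of 1: 3
image of x: (3/2)x + 2/3
image of x^2: (17/4)x^2 + (4/3)x - 8/9
image of x^3: (27/8)x^3 + 2x^2 - (8/3)x + 26/27
image of x^4: (113/16)x^4 + (8/3)x^3 - (16/3)x^2 + (104/27)x - 80/81
image of x^5: (243/32)x^5 + (10/3)x^4 - (80/9)x^3 + (260/27)x^2 - (400/81)x + 242/243
image of x^6: (857/64)x^6 + 4x^5 - (40/3)x^4 + (520/27)x^3 - (400/27)x^2 + (484/81)x - 728/729
image of x^7: (2187/128)x^7 + (14/3)x^6 - (56/3)x^5 + (910/27)x^4 - (2800/81)x^3 + (1694/81)x^2 - (5096/729)x + 2186/2187
image of x^8: (7073/256)x^8 + (16/3)x^7 - (224/9)x^6 + (1456/27)x^5 - (5600/81)x^4 + (13552/243)x^3 - (20384/729)x^2 + (17488/2187)x - 6560/6561
the matrix is upper triangular; its diagonal is (3, 3/2, 17/4, 27/8, 113/16, 243/32, 857/64, 2187/128, 7073/256)
for a triangular matrix the eigenvalues are the diagonal entries, with algebraic multiplicity their repetition count


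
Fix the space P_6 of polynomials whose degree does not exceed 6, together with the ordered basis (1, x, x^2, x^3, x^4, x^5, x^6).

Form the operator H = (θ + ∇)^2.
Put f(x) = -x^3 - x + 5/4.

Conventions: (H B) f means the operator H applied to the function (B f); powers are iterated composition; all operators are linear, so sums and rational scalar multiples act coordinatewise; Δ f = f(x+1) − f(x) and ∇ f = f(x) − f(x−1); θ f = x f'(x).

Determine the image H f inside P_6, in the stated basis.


θ f = -3x^3 - x
∇ f = -3x^2 + 3x - 2
(θ + ∇) f = -3x^3 - 3x^2 + 2x - 2
θ (θ + ∇) f = -9x^3 - 6x^2 + 2x
∇ (θ + ∇) f = -9x^2 + 3x + 2
(θ + ∇) (θ + ∇) f = -9x^3 - 15x^2 + 5x + 2

g(x) = -9x^3 - 15x^2 + 5x + 2


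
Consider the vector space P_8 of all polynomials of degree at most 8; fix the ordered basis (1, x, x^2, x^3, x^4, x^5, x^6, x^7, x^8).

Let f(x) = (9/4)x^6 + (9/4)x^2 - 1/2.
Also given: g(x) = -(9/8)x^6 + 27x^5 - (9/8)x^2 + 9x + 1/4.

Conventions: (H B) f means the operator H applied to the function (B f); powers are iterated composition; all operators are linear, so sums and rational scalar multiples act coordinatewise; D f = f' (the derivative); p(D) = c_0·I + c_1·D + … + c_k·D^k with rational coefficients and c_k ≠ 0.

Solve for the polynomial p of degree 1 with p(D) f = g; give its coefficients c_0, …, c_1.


D^0 f = (9/4)x^6 + (9/4)x^2 - 1/2
D^1 f = (27/2)x^5 + (9/2)x
matching coefficients of g against c_0 f + c_1 Df + … from the top degree down determines the c_i
solution: c_0 = -1/2, c_1 = 2

p(D) = -(1/2)·I + 2·D, i.e. c_0 = -1/2, c_1 = 2


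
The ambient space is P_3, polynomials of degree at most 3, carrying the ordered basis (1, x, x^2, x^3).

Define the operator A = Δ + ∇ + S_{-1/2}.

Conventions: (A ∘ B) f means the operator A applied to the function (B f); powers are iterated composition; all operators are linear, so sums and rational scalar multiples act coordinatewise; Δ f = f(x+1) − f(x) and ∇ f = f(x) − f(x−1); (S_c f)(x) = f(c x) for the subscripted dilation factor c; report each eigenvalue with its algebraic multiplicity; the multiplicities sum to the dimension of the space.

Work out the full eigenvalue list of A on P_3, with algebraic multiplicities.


λ = -1/2 (multiplicity 1), λ = -1/8 (multiplicity 1), λ = 1/4 (multiplicity 1), λ = 1 (multiplicity 1)

image of 1: 1
image of x: -(1/2)x + 2
image of x^2: (1/4)x^2 + 4x
image of x^3: -(1/8)x^3 + 6x^2 + 2
the matrix is upper triangular; its diagonal is (1, -1/2, 1/4, -1/8)
for a triangular matrix the eigenvalues are the diagonal entries, with algebraic multiplicity their repetition count


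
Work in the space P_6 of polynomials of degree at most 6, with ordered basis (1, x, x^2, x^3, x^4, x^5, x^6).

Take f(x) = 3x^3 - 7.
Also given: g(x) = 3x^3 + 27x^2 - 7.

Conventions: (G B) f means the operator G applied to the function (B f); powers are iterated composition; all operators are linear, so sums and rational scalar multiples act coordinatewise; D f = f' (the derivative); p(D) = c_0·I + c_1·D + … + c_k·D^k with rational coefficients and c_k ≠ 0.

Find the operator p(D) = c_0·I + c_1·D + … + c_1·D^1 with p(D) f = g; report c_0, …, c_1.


p(D) = I + 3·D, i.e. c_0 = 1, c_1 = 3

D^0 f = 3x^3 - 7
D^1 f = 9x^2
matching coefficients of g against c_0 f + c_1 Df + … from the top degree down determines the c_i
solution: c_0 = 1, c_1 = 3


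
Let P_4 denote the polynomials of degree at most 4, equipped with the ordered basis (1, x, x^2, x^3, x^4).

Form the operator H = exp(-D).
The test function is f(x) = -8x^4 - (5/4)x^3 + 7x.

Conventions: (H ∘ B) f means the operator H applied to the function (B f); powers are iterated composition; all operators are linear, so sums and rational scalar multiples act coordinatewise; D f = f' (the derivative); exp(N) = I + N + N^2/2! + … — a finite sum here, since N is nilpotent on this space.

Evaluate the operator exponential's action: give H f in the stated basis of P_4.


g(x) = -8x^4 + (123/4)x^3 - (177/4)x^2 + (141/4)x - 55/4

order-1 term: 32x^3 + (15/4)x^2 - 7
order-2 term: -48x^2 - (15/4)x
order-3 term: 32x + 5/4
order-4 term: -8
the series for exp(-D) f terminates at order 4
exp(-D) f = -8x^4 + (123/4)x^3 - (177/4)x^2 + (141/4)x - 55/4


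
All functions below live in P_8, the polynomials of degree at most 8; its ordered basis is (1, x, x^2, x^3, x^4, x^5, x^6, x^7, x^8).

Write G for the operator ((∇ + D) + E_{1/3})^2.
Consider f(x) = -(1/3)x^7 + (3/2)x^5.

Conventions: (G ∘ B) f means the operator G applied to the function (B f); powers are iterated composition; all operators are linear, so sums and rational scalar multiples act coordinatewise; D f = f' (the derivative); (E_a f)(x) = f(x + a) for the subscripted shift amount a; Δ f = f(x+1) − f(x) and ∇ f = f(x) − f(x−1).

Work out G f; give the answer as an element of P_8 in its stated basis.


the image equals g(x) = -(1/3)x^7 - (98/9)x^6 - (1121/18)x^5 + (12635/81)x^4 - (29510/243)x^3 + (29344/243)x^2 - (14560/2187)x - 82724/6561

∇ f = -(7/3)x^6 + 7x^5 - (25/6)x^4 - (10/3)x^3 + 8x^2 - (31/6)x + 7/6
D f = -(7/3)x^6 + (15/2)x^4
(∇ + D) f = -(14/3)x^6 + 7x^5 + (10/3)x^4 - (10/3)x^3 + 8x^2 - (31/6)x + 7/6
E_{1/3} f = -(1/3)x^7 - (7/9)x^6 + (13/18)x^5 + (335/162)x^4 + (370/243)x^3 + (128/243)x^2 + (391/4374)x + 79/13122
((∇ + D) + E_{1/3}) f = -(1/3)x^7 - (49/9)x^6 + (139/18)x^5 + (875/162)x^4 - (440/243)x^3 + (2072/243)x^2 - (11104/2187)x + 7694/6561
∇ ((∇ + D) + E_{1/3}) f = -(7/3)x^6 - (77/3)x^5 + (1955/18)x^4 - (12380/81)x^3 + (9238/81)x^2 - (12079/486)x - 17458/2187
D ((∇ + D) + E_{1/3}) f = -(7/3)x^6 - (98/3)x^5 + (695/18)x^4 + (1750/81)x^3 - (440/81)x^2 + (4144/243)x - 11104/2187
(∇ + D) ((∇ + D) + E_{1/3}) f = -(14/3)x^6 - (175/3)x^5 + (1325/9)x^4 - (10630/81)x^3 + (8798/81)x^2 - (3791/486)x - 28562/2187
E_{1/3} ((∇ + D) + E_{1/3}) f = -(1/3)x^7 - (56/9)x^6 - (71/18)x^5 + (710/81)x^4 + (2380/243)x^3 + (2950/243)x^2 + (4999/4374)x + 2962/6561
((∇ + D) + E_{1/3}) ((∇ + D) + E_{1/3}) f = -(1/3)x^7 - (98/9)x^6 - (1121/18)x^5 + (12635/81)x^4 - (29510/243)x^3 + (29344/243)x^2 - (14560/2187)x - 82724/6561


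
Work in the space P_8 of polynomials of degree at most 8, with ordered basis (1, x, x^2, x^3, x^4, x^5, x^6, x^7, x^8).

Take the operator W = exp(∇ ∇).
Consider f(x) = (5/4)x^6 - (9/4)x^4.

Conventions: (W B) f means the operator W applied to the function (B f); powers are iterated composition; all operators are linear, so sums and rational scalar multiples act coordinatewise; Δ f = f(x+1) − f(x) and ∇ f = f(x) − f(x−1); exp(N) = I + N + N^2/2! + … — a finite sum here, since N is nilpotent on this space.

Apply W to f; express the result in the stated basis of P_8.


order-1 term: (75/2)x^4 - 150x^3 + (471/2)x^2 - 171x + 46
order-2 term: 225x^2 - 900x + 948
order-3 term: 150
the series for exp(∇ ∇) f terminates at order 3
exp(∇ ∇) f = (5/4)x^6 + (141/4)x^4 - 150x^3 + (921/2)x^2 - 1071x + 1144

g(x) = (5/4)x^6 + (141/4)x^4 - 150x^3 + (921/2)x^2 - 1071x + 1144


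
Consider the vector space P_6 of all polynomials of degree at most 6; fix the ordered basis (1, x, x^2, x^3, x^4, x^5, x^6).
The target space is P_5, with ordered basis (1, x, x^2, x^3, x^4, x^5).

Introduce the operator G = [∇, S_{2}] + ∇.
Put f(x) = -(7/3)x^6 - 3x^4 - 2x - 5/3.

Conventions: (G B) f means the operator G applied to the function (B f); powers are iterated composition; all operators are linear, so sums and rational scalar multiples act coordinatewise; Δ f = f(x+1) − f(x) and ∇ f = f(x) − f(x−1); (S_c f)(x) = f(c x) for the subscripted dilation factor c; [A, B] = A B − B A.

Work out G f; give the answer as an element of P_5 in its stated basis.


S_{2} f = -(448/3)x^6 - 48x^4 - 4x - 5/3
∇ S_{2} f = -896x^5 + 2240x^4 - (9536/3)x^3 + 2528x^2 - 1088x + 580/3
∇ f = -14x^5 + 35x^4 - (176/3)x^3 + 53x^2 - 26x + 10/3
S_{2} ∇ f = -448x^5 + 560x^4 - (1408/3)x^3 + 212x^2 - 52x + 10/3
[∇, S_{2}] f = -448x^5 + 1680x^4 - (8128/3)x^3 + 2316x^2 - 1036x + 190
∇ f = -14x^5 + 35x^4 - (176/3)x^3 + 53x^2 - 26x + 10/3
([∇, S_{2}] + ∇) f = -462x^5 + 1715x^4 - 2768x^3 + 2369x^2 - 1062x + 580/3

the image equals g(x) = -462x^5 + 1715x^4 - 2768x^3 + 2369x^2 - 1062x + 580/3


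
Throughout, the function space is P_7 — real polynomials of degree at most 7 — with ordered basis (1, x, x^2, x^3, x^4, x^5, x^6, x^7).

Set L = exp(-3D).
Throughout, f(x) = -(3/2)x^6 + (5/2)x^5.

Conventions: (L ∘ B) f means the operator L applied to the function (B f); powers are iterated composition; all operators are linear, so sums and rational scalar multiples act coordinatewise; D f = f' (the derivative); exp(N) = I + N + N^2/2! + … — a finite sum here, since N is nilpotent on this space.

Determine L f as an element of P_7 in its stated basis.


g(x) = -(3/2)x^6 + (59/2)x^5 - 240x^4 + 1035x^3 - (4995/2)x^2 + (6399/2)x - 1701

order-1 term: 27x^5 - (75/2)x^4
order-2 term: -(405/2)x^4 + 225x^3
order-3 term: 810x^3 - 675x^2
order-4 term: -(3645/2)x^2 + (2025/2)x
order-5 term: 2187x - 1215/2
order-6 term: -2187/2
the series for exp(-3D) f terminates at order 6
exp(-3D) f = -(3/2)x^6 + (59/2)x^5 - 240x^4 + 1035x^3 - (4995/2)x^2 + (6399/2)x - 1701


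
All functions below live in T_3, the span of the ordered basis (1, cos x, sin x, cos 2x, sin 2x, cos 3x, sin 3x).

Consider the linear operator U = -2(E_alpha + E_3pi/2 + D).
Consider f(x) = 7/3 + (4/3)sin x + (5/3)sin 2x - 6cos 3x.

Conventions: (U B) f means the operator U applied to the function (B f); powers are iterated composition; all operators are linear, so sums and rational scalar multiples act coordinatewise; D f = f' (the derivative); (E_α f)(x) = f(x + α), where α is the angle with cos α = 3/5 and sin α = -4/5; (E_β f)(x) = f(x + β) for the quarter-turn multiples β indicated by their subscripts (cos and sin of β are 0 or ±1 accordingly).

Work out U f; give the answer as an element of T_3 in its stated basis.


the result is g(x) = -28/3 + (32/15)cos x - (8/5)sin x - (52/15)cos 2x + (64/15)sin 2x - (1404/125)cos 3x - (5472/125)sin 3x

E_alpha f = 7/3 - (16/15)cos x + (4/5)sin x - (8/5)cos 2x - (7/15)sin 2x + (702/125)cos 3x - (264/125)sin 3x
E_3pi/2 f = 7/3 - (4/3)cos x - (5/3)sin 2x + 6sin 3x
D f = (4/3)cos x + (10/3)cos 2x + 18sin 3x
(E_alpha + E_3pi/2 + D) f = 14/3 - (16/15)cos x + (4/5)sin x + (26/15)cos 2x - (32/15)sin 2x + (702/125)cos 3x + (2736/125)sin 3x
(-2(E_alpha + E_3pi/2 + D)) f = -28/3 + (32/15)cos x - (8/5)sin x - (52/15)cos 2x + (64/15)sin 2x - (1404/125)cos 3x - (5472/125)sin 3x


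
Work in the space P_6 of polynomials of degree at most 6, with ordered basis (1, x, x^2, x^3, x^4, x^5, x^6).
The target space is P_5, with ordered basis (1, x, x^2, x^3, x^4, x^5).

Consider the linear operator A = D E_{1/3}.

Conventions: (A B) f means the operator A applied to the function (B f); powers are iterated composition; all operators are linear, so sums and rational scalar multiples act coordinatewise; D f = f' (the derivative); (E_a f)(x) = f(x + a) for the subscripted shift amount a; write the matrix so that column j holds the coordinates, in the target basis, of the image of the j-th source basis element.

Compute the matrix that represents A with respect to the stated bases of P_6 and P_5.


the matrix is [[0, 1, 2/3, 1/3, 4/27, 5/81, 2/81]; [0, 0, 2, 2, 4/3, 20/27, 10/27]; [0, 0, 0, 3, 4, 10/3, 20/9]; [0, 0, 0, 0, 4, 20/3, 20/3]; [0, 0, 0, 0, 0, 5, 10]; [0, 0, 0, 0, 0, 0, 6]] (rows listed top to bottom)

image of 1: 0
image of x: 1
image of x^2: 2x + 2/3
image of x^3: 3x^2 + 2x + 1/3
image of x^4: 4x^3 + 4x^2 + (4/3)x + 4/27
image of x^5: 5x^4 + (20/3)x^3 + (10/3)x^2 + (20/27)x + 5/81
image of x^6: 6x^5 + 10x^4 + (20/3)x^3 + (20/9)x^2 + (10/27)x + 2/81
each image's coordinates form column j of the matrix


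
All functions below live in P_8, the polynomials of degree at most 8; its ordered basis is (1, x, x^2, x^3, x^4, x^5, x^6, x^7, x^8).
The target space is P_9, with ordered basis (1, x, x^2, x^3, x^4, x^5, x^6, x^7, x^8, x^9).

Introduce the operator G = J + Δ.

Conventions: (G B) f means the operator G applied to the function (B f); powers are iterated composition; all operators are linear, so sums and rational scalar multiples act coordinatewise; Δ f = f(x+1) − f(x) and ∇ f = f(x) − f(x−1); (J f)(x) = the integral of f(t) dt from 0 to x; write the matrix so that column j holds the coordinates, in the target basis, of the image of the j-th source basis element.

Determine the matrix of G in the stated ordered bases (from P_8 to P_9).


the matrix is [[0, 1, 1, 1, 1, 1, 1, 1, 1]; [1, 0, 2, 3, 4, 5, 6, 7, 8]; [0, 1/2, 0, 3, 6, 10, 15, 21, 28]; [0, 0, 1/3, 0, 4, 10, 20, 35, 56]; [0, 0, 0, 1/4, 0, 5, 15, 35, 70]; [0, 0, 0, 0, 1/5, 0, 6, 21, 56]; [0, 0, 0, 0, 0, 1/6, 0, 7, 28]; [0, 0, 0, 0, 0, 0, 1/7, 0, 8]; [0, 0, 0, 0, 0, 0, 0, 1/8, 0]; [0, 0, 0, 0, 0, 0, 0, 0, 1/9]] (rows listed top to bottom)

image of 1: x
image of x: (1/2)x^2 + 1
image of x^2: (1/3)x^3 + 2x + 1
image of x^3: (1/4)x^4 + 3x^2 + 3x + 1
image of x^4: (1/5)x^5 + 4x^3 + 6x^2 + 4x + 1
image of x^5: (1/6)x^6 + 5x^4 + 10x^3 + 10x^2 + 5x + 1
image of x^6: (1/7)x^7 + 6x^5 + 15x^4 + 20x^3 + 15x^2 + 6x + 1
image of x^7: (1/8)x^8 + 7x^6 + 21x^5 + 35x^4 + 35x^3 + 21x^2 + 7x + 1
image of x^8: (1/9)x^9 + 8x^7 + 28x^6 + 56x^5 + 70x^4 + 56x^3 + 28x^2 + 8x + 1
each image's coordinates form column j of the matrix


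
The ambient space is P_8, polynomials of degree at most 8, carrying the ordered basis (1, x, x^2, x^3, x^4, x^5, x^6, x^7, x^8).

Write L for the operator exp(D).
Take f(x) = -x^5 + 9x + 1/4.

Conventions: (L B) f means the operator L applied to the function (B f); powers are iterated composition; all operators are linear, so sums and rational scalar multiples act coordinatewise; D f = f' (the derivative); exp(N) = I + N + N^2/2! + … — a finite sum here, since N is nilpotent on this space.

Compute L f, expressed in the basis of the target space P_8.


order-1 term: -5x^4 + 9
order-2 term: -10x^3
order-3 term: -10x^2
order-4 term: -5x
order-5 term: -1
the series for exp(D) f terminates at order 5
exp(D) f = -x^5 - 5x^4 - 10x^3 - 10x^2 + 4x + 33/4

the result is g(x) = -x^5 - 5x^4 - 10x^3 - 10x^2 + 4x + 33/4


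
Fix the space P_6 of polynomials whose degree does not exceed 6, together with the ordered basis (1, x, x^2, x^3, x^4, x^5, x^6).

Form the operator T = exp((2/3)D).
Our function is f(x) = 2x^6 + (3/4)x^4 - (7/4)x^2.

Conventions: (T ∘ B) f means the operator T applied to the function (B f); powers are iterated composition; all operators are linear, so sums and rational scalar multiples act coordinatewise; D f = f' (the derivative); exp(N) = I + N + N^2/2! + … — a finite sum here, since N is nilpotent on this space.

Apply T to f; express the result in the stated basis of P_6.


order-1 term: 8x^5 + 2x^3 - (7/3)x
order-2 term: (40/3)x^4 + 2x^2 - 7/9
order-3 term: (320/27)x^3 + (8/9)x
order-4 term: (160/27)x^2 + 4/27
order-5 term: (128/81)x
order-6 term: 128/729
the series for exp((2/3)D) f terminates at order 6
exp((2/3)D) f = 2x^6 + 8x^5 + (169/12)x^4 + (374/27)x^3 + (667/108)x^2 + (11/81)x - 331/729

g(x) = 2x^6 + 8x^5 + (169/12)x^4 + (374/27)x^3 + (667/108)x^2 + (11/81)x - 331/729
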